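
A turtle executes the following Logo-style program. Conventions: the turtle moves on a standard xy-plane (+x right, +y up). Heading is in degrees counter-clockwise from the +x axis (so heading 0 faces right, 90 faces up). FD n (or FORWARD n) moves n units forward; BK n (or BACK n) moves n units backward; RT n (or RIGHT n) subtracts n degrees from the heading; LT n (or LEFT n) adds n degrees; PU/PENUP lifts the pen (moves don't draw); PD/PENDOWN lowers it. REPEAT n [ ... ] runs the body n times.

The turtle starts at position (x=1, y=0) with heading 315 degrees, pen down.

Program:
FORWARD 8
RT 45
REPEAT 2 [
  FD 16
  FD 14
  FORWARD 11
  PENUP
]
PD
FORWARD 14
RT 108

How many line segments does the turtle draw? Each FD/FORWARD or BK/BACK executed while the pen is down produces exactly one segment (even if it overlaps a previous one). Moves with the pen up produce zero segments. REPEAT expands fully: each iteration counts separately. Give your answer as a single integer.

Answer: 5

Derivation:
Executing turtle program step by step:
Start: pos=(1,0), heading=315, pen down
FD 8: (1,0) -> (6.657,-5.657) [heading=315, draw]
RT 45: heading 315 -> 270
REPEAT 2 [
  -- iteration 1/2 --
  FD 16: (6.657,-5.657) -> (6.657,-21.657) [heading=270, draw]
  FD 14: (6.657,-21.657) -> (6.657,-35.657) [heading=270, draw]
  FD 11: (6.657,-35.657) -> (6.657,-46.657) [heading=270, draw]
  PU: pen up
  -- iteration 2/2 --
  FD 16: (6.657,-46.657) -> (6.657,-62.657) [heading=270, move]
  FD 14: (6.657,-62.657) -> (6.657,-76.657) [heading=270, move]
  FD 11: (6.657,-76.657) -> (6.657,-87.657) [heading=270, move]
  PU: pen up
]
PD: pen down
FD 14: (6.657,-87.657) -> (6.657,-101.657) [heading=270, draw]
RT 108: heading 270 -> 162
Final: pos=(6.657,-101.657), heading=162, 5 segment(s) drawn
Segments drawn: 5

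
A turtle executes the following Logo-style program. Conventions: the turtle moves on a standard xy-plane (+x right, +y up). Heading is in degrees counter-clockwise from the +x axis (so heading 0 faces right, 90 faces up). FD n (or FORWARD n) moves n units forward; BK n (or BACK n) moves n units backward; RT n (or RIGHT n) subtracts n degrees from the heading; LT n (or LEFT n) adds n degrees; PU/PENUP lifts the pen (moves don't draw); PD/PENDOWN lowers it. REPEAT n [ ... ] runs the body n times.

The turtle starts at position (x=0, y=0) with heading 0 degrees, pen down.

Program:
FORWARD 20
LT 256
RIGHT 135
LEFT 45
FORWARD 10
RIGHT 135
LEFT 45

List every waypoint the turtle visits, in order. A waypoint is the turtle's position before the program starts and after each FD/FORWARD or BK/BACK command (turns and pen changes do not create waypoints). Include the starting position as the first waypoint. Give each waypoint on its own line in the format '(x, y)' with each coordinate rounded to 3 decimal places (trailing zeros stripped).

Answer: (0, 0)
(20, 0)
(10.297, 2.419)

Derivation:
Executing turtle program step by step:
Start: pos=(0,0), heading=0, pen down
FD 20: (0,0) -> (20,0) [heading=0, draw]
LT 256: heading 0 -> 256
RT 135: heading 256 -> 121
LT 45: heading 121 -> 166
FD 10: (20,0) -> (10.297,2.419) [heading=166, draw]
RT 135: heading 166 -> 31
LT 45: heading 31 -> 76
Final: pos=(10.297,2.419), heading=76, 2 segment(s) drawn
Waypoints (3 total):
(0, 0)
(20, 0)
(10.297, 2.419)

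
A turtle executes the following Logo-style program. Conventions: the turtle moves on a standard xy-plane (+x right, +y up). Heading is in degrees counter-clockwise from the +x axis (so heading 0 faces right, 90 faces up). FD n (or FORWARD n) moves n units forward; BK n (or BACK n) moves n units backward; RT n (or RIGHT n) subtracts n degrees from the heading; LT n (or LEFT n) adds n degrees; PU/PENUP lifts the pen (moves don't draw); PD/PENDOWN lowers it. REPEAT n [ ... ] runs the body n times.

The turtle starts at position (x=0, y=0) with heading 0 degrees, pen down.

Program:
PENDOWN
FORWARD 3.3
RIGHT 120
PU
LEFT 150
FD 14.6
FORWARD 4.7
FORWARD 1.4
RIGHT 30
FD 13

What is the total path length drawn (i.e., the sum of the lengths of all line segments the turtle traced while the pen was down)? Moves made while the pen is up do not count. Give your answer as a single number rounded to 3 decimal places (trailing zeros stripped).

Answer: 3.3

Derivation:
Executing turtle program step by step:
Start: pos=(0,0), heading=0, pen down
PD: pen down
FD 3.3: (0,0) -> (3.3,0) [heading=0, draw]
RT 120: heading 0 -> 240
PU: pen up
LT 150: heading 240 -> 30
FD 14.6: (3.3,0) -> (15.944,7.3) [heading=30, move]
FD 4.7: (15.944,7.3) -> (20.014,9.65) [heading=30, move]
FD 1.4: (20.014,9.65) -> (21.227,10.35) [heading=30, move]
RT 30: heading 30 -> 0
FD 13: (21.227,10.35) -> (34.227,10.35) [heading=0, move]
Final: pos=(34.227,10.35), heading=0, 1 segment(s) drawn

Segment lengths:
  seg 1: (0,0) -> (3.3,0), length = 3.3
Total = 3.3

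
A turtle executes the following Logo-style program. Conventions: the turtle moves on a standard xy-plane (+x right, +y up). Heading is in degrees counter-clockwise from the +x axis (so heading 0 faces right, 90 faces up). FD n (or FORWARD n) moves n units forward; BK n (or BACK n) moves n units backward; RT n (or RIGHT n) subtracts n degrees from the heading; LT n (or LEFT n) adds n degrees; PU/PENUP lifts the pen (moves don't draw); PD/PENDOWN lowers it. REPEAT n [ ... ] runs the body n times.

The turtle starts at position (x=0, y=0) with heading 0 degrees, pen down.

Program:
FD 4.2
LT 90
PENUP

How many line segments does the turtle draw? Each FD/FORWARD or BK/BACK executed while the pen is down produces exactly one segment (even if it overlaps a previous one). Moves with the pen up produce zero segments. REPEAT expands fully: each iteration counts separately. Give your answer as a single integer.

Answer: 1

Derivation:
Executing turtle program step by step:
Start: pos=(0,0), heading=0, pen down
FD 4.2: (0,0) -> (4.2,0) [heading=0, draw]
LT 90: heading 0 -> 90
PU: pen up
Final: pos=(4.2,0), heading=90, 1 segment(s) drawn
Segments drawn: 1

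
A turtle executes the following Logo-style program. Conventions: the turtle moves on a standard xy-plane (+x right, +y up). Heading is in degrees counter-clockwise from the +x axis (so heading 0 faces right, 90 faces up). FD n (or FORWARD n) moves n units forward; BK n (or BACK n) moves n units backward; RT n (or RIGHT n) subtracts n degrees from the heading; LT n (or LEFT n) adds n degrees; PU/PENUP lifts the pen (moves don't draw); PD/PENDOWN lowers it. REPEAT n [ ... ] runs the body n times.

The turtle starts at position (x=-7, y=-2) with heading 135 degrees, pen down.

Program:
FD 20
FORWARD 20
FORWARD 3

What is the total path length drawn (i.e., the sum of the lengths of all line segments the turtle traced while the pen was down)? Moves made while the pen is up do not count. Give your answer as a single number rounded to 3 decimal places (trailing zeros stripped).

Answer: 43

Derivation:
Executing turtle program step by step:
Start: pos=(-7,-2), heading=135, pen down
FD 20: (-7,-2) -> (-21.142,12.142) [heading=135, draw]
FD 20: (-21.142,12.142) -> (-35.284,26.284) [heading=135, draw]
FD 3: (-35.284,26.284) -> (-37.406,28.406) [heading=135, draw]
Final: pos=(-37.406,28.406), heading=135, 3 segment(s) drawn

Segment lengths:
  seg 1: (-7,-2) -> (-21.142,12.142), length = 20
  seg 2: (-21.142,12.142) -> (-35.284,26.284), length = 20
  seg 3: (-35.284,26.284) -> (-37.406,28.406), length = 3
Total = 43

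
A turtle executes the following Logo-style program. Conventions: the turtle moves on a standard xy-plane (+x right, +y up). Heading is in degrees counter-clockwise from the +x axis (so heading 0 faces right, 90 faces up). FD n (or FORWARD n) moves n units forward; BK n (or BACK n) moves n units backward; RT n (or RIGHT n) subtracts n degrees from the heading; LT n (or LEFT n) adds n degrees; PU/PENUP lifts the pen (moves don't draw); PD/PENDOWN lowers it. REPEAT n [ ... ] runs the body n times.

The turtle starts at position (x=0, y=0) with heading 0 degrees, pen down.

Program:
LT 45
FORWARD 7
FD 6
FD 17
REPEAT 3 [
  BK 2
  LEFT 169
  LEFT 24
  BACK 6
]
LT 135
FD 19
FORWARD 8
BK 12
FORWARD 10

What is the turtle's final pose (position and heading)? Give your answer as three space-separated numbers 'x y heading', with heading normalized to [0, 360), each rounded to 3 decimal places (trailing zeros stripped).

Answer: 41.49 40.719 39

Derivation:
Executing turtle program step by step:
Start: pos=(0,0), heading=0, pen down
LT 45: heading 0 -> 45
FD 7: (0,0) -> (4.95,4.95) [heading=45, draw]
FD 6: (4.95,4.95) -> (9.192,9.192) [heading=45, draw]
FD 17: (9.192,9.192) -> (21.213,21.213) [heading=45, draw]
REPEAT 3 [
  -- iteration 1/3 --
  BK 2: (21.213,21.213) -> (19.799,19.799) [heading=45, draw]
  LT 169: heading 45 -> 214
  LT 24: heading 214 -> 238
  BK 6: (19.799,19.799) -> (22.979,24.887) [heading=238, draw]
  -- iteration 2/3 --
  BK 2: (22.979,24.887) -> (24.038,26.583) [heading=238, draw]
  LT 169: heading 238 -> 47
  LT 24: heading 47 -> 71
  BK 6: (24.038,26.583) -> (22.085,20.91) [heading=71, draw]
  -- iteration 3/3 --
  BK 2: (22.085,20.91) -> (21.434,19.019) [heading=71, draw]
  LT 169: heading 71 -> 240
  LT 24: heading 240 -> 264
  BK 6: (21.434,19.019) -> (22.061,24.986) [heading=264, draw]
]
LT 135: heading 264 -> 39
FD 19: (22.061,24.986) -> (36.827,36.943) [heading=39, draw]
FD 8: (36.827,36.943) -> (43.044,41.978) [heading=39, draw]
BK 12: (43.044,41.978) -> (33.718,34.426) [heading=39, draw]
FD 10: (33.718,34.426) -> (41.49,40.719) [heading=39, draw]
Final: pos=(41.49,40.719), heading=39, 13 segment(s) drawn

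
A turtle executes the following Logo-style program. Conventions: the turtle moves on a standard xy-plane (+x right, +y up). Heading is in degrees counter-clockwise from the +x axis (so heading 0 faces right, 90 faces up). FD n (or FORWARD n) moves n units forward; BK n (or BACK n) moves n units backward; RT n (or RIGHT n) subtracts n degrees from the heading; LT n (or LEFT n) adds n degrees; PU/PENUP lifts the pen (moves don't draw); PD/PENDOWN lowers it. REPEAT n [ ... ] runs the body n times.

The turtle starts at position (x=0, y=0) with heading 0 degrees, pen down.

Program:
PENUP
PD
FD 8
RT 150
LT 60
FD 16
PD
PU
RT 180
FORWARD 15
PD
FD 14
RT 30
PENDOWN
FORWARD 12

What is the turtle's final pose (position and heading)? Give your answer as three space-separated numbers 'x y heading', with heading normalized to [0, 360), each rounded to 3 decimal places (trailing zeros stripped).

Answer: 14 23.392 60

Derivation:
Executing turtle program step by step:
Start: pos=(0,0), heading=0, pen down
PU: pen up
PD: pen down
FD 8: (0,0) -> (8,0) [heading=0, draw]
RT 150: heading 0 -> 210
LT 60: heading 210 -> 270
FD 16: (8,0) -> (8,-16) [heading=270, draw]
PD: pen down
PU: pen up
RT 180: heading 270 -> 90
FD 15: (8,-16) -> (8,-1) [heading=90, move]
PD: pen down
FD 14: (8,-1) -> (8,13) [heading=90, draw]
RT 30: heading 90 -> 60
PD: pen down
FD 12: (8,13) -> (14,23.392) [heading=60, draw]
Final: pos=(14,23.392), heading=60, 4 segment(s) drawn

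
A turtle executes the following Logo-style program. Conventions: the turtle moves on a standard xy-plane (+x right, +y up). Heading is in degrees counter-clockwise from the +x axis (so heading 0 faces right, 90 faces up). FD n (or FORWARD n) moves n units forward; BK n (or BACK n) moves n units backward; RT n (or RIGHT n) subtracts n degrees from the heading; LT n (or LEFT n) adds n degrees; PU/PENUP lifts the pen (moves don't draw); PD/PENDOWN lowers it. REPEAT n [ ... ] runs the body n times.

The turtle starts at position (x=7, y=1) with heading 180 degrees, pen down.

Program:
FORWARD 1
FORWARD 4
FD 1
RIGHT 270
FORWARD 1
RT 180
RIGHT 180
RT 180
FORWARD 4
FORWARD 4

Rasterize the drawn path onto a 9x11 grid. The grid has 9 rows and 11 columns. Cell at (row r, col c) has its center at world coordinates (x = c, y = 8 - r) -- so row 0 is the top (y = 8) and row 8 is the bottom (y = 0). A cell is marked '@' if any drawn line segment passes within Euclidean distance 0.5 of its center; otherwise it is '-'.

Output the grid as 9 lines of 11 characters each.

Answer: -@---------
-@---------
-@---------
-@---------
-@---------
-@---------
-@---------
-@@@@@@@---
-@---------

Derivation:
Segment 0: (7,1) -> (6,1)
Segment 1: (6,1) -> (2,1)
Segment 2: (2,1) -> (1,1)
Segment 3: (1,1) -> (1,0)
Segment 4: (1,0) -> (1,4)
Segment 5: (1,4) -> (1,8)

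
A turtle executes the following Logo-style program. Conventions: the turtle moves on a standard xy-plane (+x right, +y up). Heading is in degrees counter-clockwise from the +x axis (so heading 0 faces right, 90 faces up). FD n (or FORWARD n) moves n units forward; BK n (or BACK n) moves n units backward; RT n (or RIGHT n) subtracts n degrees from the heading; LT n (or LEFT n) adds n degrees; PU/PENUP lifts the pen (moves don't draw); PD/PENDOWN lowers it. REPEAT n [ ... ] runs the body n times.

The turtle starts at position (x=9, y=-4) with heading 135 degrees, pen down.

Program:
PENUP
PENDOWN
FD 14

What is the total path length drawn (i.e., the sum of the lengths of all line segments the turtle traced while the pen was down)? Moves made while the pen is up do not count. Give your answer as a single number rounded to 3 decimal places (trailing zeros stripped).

Executing turtle program step by step:
Start: pos=(9,-4), heading=135, pen down
PU: pen up
PD: pen down
FD 14: (9,-4) -> (-0.899,5.899) [heading=135, draw]
Final: pos=(-0.899,5.899), heading=135, 1 segment(s) drawn

Segment lengths:
  seg 1: (9,-4) -> (-0.899,5.899), length = 14
Total = 14

Answer: 14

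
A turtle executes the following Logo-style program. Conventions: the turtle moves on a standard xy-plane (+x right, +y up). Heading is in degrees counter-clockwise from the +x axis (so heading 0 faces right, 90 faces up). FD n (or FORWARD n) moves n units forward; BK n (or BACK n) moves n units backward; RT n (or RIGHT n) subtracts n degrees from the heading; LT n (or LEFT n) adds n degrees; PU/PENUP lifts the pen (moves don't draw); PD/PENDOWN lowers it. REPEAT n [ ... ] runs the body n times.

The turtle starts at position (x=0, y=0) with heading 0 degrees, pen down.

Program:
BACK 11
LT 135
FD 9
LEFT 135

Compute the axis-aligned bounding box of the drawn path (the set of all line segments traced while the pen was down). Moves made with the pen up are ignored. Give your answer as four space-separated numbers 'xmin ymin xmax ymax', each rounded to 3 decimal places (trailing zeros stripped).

Executing turtle program step by step:
Start: pos=(0,0), heading=0, pen down
BK 11: (0,0) -> (-11,0) [heading=0, draw]
LT 135: heading 0 -> 135
FD 9: (-11,0) -> (-17.364,6.364) [heading=135, draw]
LT 135: heading 135 -> 270
Final: pos=(-17.364,6.364), heading=270, 2 segment(s) drawn

Segment endpoints: x in {-17.364, -11, 0}, y in {0, 6.364}
xmin=-17.364, ymin=0, xmax=0, ymax=6.364

Answer: -17.364 0 0 6.364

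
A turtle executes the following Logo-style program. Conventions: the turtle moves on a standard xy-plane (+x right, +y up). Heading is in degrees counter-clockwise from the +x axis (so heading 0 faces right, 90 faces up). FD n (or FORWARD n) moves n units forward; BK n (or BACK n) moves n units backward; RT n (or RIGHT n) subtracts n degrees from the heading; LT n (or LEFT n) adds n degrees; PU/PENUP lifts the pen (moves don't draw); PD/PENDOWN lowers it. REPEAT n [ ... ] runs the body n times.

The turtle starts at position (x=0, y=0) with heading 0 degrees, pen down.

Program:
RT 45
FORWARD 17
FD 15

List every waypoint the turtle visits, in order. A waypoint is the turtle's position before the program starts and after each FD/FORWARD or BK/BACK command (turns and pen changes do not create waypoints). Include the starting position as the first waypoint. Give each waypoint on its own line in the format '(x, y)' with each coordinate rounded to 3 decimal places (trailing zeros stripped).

Executing turtle program step by step:
Start: pos=(0,0), heading=0, pen down
RT 45: heading 0 -> 315
FD 17: (0,0) -> (12.021,-12.021) [heading=315, draw]
FD 15: (12.021,-12.021) -> (22.627,-22.627) [heading=315, draw]
Final: pos=(22.627,-22.627), heading=315, 2 segment(s) drawn
Waypoints (3 total):
(0, 0)
(12.021, -12.021)
(22.627, -22.627)

Answer: (0, 0)
(12.021, -12.021)
(22.627, -22.627)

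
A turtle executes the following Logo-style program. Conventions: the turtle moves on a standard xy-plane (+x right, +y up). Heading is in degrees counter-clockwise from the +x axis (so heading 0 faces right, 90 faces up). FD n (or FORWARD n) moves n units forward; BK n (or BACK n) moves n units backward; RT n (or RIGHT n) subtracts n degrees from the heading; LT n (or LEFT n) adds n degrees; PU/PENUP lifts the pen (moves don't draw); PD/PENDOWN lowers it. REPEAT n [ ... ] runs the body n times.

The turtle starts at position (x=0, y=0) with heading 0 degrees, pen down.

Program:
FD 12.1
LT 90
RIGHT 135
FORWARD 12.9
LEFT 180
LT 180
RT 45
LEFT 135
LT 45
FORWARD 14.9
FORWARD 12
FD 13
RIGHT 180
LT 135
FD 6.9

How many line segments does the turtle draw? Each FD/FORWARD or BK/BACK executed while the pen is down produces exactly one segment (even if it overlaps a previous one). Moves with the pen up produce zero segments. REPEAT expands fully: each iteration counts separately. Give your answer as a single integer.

Executing turtle program step by step:
Start: pos=(0,0), heading=0, pen down
FD 12.1: (0,0) -> (12.1,0) [heading=0, draw]
LT 90: heading 0 -> 90
RT 135: heading 90 -> 315
FD 12.9: (12.1,0) -> (21.222,-9.122) [heading=315, draw]
LT 180: heading 315 -> 135
LT 180: heading 135 -> 315
RT 45: heading 315 -> 270
LT 135: heading 270 -> 45
LT 45: heading 45 -> 90
FD 14.9: (21.222,-9.122) -> (21.222,5.778) [heading=90, draw]
FD 12: (21.222,5.778) -> (21.222,17.778) [heading=90, draw]
FD 13: (21.222,17.778) -> (21.222,30.778) [heading=90, draw]
RT 180: heading 90 -> 270
LT 135: heading 270 -> 45
FD 6.9: (21.222,30.778) -> (26.101,35.657) [heading=45, draw]
Final: pos=(26.101,35.657), heading=45, 6 segment(s) drawn
Segments drawn: 6

Answer: 6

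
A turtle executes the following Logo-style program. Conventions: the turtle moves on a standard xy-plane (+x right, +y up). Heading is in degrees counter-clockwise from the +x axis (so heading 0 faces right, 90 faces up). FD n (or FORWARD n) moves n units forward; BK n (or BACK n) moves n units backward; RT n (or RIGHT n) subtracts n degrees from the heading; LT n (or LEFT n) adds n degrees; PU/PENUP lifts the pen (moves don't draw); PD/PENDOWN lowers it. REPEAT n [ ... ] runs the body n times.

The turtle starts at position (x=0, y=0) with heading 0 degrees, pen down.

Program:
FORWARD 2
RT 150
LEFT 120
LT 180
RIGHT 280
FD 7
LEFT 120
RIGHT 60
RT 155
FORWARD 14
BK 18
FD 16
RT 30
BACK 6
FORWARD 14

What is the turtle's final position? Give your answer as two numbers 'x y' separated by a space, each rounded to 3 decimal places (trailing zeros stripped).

Answer: -13.055 10.85

Derivation:
Executing turtle program step by step:
Start: pos=(0,0), heading=0, pen down
FD 2: (0,0) -> (2,0) [heading=0, draw]
RT 150: heading 0 -> 210
LT 120: heading 210 -> 330
LT 180: heading 330 -> 150
RT 280: heading 150 -> 230
FD 7: (2,0) -> (-2.5,-5.362) [heading=230, draw]
LT 120: heading 230 -> 350
RT 60: heading 350 -> 290
RT 155: heading 290 -> 135
FD 14: (-2.5,-5.362) -> (-12.399,4.537) [heading=135, draw]
BK 18: (-12.399,4.537) -> (0.329,-8.191) [heading=135, draw]
FD 16: (0.329,-8.191) -> (-10.985,3.123) [heading=135, draw]
RT 30: heading 135 -> 105
BK 6: (-10.985,3.123) -> (-9.432,-2.673) [heading=105, draw]
FD 14: (-9.432,-2.673) -> (-13.055,10.85) [heading=105, draw]
Final: pos=(-13.055,10.85), heading=105, 7 segment(s) drawn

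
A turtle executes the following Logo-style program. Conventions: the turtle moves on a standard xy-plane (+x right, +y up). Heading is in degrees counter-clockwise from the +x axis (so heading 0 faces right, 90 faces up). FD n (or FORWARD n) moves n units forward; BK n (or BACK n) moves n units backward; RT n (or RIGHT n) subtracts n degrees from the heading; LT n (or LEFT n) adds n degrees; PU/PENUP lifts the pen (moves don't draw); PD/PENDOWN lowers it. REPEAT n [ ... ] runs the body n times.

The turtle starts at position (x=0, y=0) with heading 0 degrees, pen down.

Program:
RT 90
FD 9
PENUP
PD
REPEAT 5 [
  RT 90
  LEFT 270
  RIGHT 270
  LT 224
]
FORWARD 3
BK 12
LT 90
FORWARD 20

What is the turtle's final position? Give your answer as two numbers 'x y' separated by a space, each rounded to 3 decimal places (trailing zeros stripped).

Answer: 19.75 -18.536

Derivation:
Executing turtle program step by step:
Start: pos=(0,0), heading=0, pen down
RT 90: heading 0 -> 270
FD 9: (0,0) -> (0,-9) [heading=270, draw]
PU: pen up
PD: pen down
REPEAT 5 [
  -- iteration 1/5 --
  RT 90: heading 270 -> 180
  LT 270: heading 180 -> 90
  RT 270: heading 90 -> 180
  LT 224: heading 180 -> 44
  -- iteration 2/5 --
  RT 90: heading 44 -> 314
  LT 270: heading 314 -> 224
  RT 270: heading 224 -> 314
  LT 224: heading 314 -> 178
  -- iteration 3/5 --
  RT 90: heading 178 -> 88
  LT 270: heading 88 -> 358
  RT 270: heading 358 -> 88
  LT 224: heading 88 -> 312
  -- iteration 4/5 --
  RT 90: heading 312 -> 222
  LT 270: heading 222 -> 132
  RT 270: heading 132 -> 222
  LT 224: heading 222 -> 86
  -- iteration 5/5 --
  RT 90: heading 86 -> 356
  LT 270: heading 356 -> 266
  RT 270: heading 266 -> 356
  LT 224: heading 356 -> 220
]
FD 3: (0,-9) -> (-2.298,-10.928) [heading=220, draw]
BK 12: (-2.298,-10.928) -> (6.894,-3.215) [heading=220, draw]
LT 90: heading 220 -> 310
FD 20: (6.894,-3.215) -> (19.75,-18.536) [heading=310, draw]
Final: pos=(19.75,-18.536), heading=310, 4 segment(s) drawn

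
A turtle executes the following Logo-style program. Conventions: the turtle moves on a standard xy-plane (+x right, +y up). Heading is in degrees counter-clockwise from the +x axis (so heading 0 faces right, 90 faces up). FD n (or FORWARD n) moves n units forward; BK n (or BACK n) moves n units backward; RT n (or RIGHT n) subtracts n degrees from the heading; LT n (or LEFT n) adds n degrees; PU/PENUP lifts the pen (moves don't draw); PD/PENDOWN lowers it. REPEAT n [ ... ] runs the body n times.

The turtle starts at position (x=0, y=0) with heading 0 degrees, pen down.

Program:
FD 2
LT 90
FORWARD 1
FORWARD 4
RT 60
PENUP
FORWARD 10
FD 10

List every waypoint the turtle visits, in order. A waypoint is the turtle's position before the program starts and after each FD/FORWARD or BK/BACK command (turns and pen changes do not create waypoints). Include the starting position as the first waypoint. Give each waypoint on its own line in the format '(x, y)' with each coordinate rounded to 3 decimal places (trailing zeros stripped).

Executing turtle program step by step:
Start: pos=(0,0), heading=0, pen down
FD 2: (0,0) -> (2,0) [heading=0, draw]
LT 90: heading 0 -> 90
FD 1: (2,0) -> (2,1) [heading=90, draw]
FD 4: (2,1) -> (2,5) [heading=90, draw]
RT 60: heading 90 -> 30
PU: pen up
FD 10: (2,5) -> (10.66,10) [heading=30, move]
FD 10: (10.66,10) -> (19.321,15) [heading=30, move]
Final: pos=(19.321,15), heading=30, 3 segment(s) drawn
Waypoints (6 total):
(0, 0)
(2, 0)
(2, 1)
(2, 5)
(10.66, 10)
(19.321, 15)

Answer: (0, 0)
(2, 0)
(2, 1)
(2, 5)
(10.66, 10)
(19.321, 15)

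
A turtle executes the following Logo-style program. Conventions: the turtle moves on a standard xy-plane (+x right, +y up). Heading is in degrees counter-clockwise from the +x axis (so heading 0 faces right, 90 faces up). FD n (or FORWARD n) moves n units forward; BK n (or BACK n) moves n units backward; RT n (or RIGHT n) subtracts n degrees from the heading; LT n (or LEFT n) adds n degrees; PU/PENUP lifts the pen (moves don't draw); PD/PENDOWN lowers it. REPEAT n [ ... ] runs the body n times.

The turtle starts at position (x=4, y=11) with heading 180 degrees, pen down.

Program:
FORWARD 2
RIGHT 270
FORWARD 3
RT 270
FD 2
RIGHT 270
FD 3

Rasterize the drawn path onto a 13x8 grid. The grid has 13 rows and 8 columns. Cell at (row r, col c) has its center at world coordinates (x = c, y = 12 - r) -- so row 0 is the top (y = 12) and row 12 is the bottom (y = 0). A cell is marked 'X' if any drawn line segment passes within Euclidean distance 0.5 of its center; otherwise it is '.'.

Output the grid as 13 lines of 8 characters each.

Segment 0: (4,11) -> (2,11)
Segment 1: (2,11) -> (2,8)
Segment 2: (2,8) -> (4,8)
Segment 3: (4,8) -> (4,11)

Answer: ........
..XXX...
..X.X...
..X.X...
..XXX...
........
........
........
........
........
........
........
........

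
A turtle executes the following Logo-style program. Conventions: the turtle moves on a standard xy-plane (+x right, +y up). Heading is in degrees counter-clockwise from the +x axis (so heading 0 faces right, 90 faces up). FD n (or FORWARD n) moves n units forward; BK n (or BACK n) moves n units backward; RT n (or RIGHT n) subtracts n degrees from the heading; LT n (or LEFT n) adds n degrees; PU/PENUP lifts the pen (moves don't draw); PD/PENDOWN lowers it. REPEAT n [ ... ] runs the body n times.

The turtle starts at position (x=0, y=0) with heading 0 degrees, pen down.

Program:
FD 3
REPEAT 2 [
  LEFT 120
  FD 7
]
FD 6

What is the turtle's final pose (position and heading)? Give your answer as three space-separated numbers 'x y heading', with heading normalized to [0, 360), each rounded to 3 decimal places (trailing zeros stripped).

Executing turtle program step by step:
Start: pos=(0,0), heading=0, pen down
FD 3: (0,0) -> (3,0) [heading=0, draw]
REPEAT 2 [
  -- iteration 1/2 --
  LT 120: heading 0 -> 120
  FD 7: (3,0) -> (-0.5,6.062) [heading=120, draw]
  -- iteration 2/2 --
  LT 120: heading 120 -> 240
  FD 7: (-0.5,6.062) -> (-4,0) [heading=240, draw]
]
FD 6: (-4,0) -> (-7,-5.196) [heading=240, draw]
Final: pos=(-7,-5.196), heading=240, 4 segment(s) drawn

Answer: -7 -5.196 240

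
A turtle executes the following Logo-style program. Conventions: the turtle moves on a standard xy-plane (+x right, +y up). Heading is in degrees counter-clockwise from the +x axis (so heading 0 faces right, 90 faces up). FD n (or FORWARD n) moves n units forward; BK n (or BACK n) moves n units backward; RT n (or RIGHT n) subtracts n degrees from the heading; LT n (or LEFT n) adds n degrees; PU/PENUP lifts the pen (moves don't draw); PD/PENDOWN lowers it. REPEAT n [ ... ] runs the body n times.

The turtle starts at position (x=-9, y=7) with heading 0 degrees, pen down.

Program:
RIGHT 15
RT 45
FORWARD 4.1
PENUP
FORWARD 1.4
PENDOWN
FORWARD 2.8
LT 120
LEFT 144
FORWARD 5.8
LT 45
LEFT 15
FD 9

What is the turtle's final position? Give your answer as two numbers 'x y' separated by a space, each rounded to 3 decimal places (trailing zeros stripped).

Executing turtle program step by step:
Start: pos=(-9,7), heading=0, pen down
RT 15: heading 0 -> 345
RT 45: heading 345 -> 300
FD 4.1: (-9,7) -> (-6.95,3.449) [heading=300, draw]
PU: pen up
FD 1.4: (-6.95,3.449) -> (-6.25,2.237) [heading=300, move]
PD: pen down
FD 2.8: (-6.25,2.237) -> (-4.85,-0.188) [heading=300, draw]
LT 120: heading 300 -> 60
LT 144: heading 60 -> 204
FD 5.8: (-4.85,-0.188) -> (-10.149,-2.547) [heading=204, draw]
LT 45: heading 204 -> 249
LT 15: heading 249 -> 264
FD 9: (-10.149,-2.547) -> (-11.089,-11.498) [heading=264, draw]
Final: pos=(-11.089,-11.498), heading=264, 4 segment(s) drawn

Answer: -11.089 -11.498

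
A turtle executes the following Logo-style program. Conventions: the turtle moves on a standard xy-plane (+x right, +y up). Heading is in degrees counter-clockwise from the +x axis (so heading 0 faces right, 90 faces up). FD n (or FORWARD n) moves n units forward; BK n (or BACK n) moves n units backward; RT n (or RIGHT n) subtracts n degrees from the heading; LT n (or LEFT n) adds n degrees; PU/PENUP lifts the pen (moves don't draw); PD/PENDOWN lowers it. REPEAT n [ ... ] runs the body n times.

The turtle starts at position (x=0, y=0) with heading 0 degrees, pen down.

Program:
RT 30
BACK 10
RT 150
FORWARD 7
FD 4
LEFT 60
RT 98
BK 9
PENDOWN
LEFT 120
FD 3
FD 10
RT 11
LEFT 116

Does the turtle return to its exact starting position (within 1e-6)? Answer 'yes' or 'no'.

Answer: no

Derivation:
Executing turtle program step by step:
Start: pos=(0,0), heading=0, pen down
RT 30: heading 0 -> 330
BK 10: (0,0) -> (-8.66,5) [heading=330, draw]
RT 150: heading 330 -> 180
FD 7: (-8.66,5) -> (-15.66,5) [heading=180, draw]
FD 4: (-15.66,5) -> (-19.66,5) [heading=180, draw]
LT 60: heading 180 -> 240
RT 98: heading 240 -> 142
BK 9: (-19.66,5) -> (-12.568,-0.541) [heading=142, draw]
PD: pen down
LT 120: heading 142 -> 262
FD 3: (-12.568,-0.541) -> (-12.986,-3.512) [heading=262, draw]
FD 10: (-12.986,-3.512) -> (-14.377,-13.414) [heading=262, draw]
RT 11: heading 262 -> 251
LT 116: heading 251 -> 7
Final: pos=(-14.377,-13.414), heading=7, 6 segment(s) drawn

Start position: (0, 0)
Final position: (-14.377, -13.414)
Distance = 19.664; >= 1e-6 -> NOT closed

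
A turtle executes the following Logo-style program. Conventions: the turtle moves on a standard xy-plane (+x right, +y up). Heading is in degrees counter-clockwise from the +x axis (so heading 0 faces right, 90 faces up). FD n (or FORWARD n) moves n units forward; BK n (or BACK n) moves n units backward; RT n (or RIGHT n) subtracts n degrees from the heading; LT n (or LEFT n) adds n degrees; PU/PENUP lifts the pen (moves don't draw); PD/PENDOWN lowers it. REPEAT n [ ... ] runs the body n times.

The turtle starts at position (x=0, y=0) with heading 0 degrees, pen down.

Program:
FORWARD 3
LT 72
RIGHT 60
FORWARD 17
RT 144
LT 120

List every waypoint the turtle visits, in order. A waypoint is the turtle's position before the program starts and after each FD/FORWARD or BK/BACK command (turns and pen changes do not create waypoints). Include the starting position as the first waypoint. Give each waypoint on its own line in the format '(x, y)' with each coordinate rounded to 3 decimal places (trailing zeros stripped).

Answer: (0, 0)
(3, 0)
(19.629, 3.534)

Derivation:
Executing turtle program step by step:
Start: pos=(0,0), heading=0, pen down
FD 3: (0,0) -> (3,0) [heading=0, draw]
LT 72: heading 0 -> 72
RT 60: heading 72 -> 12
FD 17: (3,0) -> (19.629,3.534) [heading=12, draw]
RT 144: heading 12 -> 228
LT 120: heading 228 -> 348
Final: pos=(19.629,3.534), heading=348, 2 segment(s) drawn
Waypoints (3 total):
(0, 0)
(3, 0)
(19.629, 3.534)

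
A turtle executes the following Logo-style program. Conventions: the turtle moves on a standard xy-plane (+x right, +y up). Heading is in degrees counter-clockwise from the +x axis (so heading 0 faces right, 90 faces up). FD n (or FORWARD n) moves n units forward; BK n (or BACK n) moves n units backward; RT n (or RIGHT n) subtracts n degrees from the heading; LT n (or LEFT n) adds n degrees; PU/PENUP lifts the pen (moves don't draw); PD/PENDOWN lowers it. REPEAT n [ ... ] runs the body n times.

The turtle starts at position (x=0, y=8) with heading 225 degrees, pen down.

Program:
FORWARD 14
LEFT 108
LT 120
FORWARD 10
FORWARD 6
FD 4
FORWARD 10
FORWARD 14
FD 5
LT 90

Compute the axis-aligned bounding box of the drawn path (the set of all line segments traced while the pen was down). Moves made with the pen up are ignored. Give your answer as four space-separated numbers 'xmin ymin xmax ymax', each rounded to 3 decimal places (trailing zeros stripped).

Answer: -12.464 -1.899 0 47.033

Derivation:
Executing turtle program step by step:
Start: pos=(0,8), heading=225, pen down
FD 14: (0,8) -> (-9.899,-1.899) [heading=225, draw]
LT 108: heading 225 -> 333
LT 120: heading 333 -> 93
FD 10: (-9.899,-1.899) -> (-10.423,8.087) [heading=93, draw]
FD 6: (-10.423,8.087) -> (-10.737,14.079) [heading=93, draw]
FD 4: (-10.737,14.079) -> (-10.946,18.073) [heading=93, draw]
FD 10: (-10.946,18.073) -> (-11.47,28.059) [heading=93, draw]
FD 14: (-11.47,28.059) -> (-12.202,42.04) [heading=93, draw]
FD 5: (-12.202,42.04) -> (-12.464,47.033) [heading=93, draw]
LT 90: heading 93 -> 183
Final: pos=(-12.464,47.033), heading=183, 7 segment(s) drawn

Segment endpoints: x in {-12.464, -12.202, -11.47, -10.946, -10.737, -10.423, -9.899, 0}, y in {-1.899, 8, 8.087, 14.079, 18.073, 28.059, 42.04, 47.033}
xmin=-12.464, ymin=-1.899, xmax=0, ymax=47.033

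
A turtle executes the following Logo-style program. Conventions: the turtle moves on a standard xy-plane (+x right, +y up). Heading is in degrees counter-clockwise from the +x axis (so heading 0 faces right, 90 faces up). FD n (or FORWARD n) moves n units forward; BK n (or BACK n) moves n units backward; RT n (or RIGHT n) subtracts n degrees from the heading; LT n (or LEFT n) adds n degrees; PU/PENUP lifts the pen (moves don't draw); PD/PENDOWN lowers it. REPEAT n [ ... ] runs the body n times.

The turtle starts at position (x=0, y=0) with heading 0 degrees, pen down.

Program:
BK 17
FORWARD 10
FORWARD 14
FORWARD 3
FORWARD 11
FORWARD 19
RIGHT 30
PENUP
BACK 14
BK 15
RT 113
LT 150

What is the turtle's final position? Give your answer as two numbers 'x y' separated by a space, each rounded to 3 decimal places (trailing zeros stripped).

Answer: 14.885 14.5

Derivation:
Executing turtle program step by step:
Start: pos=(0,0), heading=0, pen down
BK 17: (0,0) -> (-17,0) [heading=0, draw]
FD 10: (-17,0) -> (-7,0) [heading=0, draw]
FD 14: (-7,0) -> (7,0) [heading=0, draw]
FD 3: (7,0) -> (10,0) [heading=0, draw]
FD 11: (10,0) -> (21,0) [heading=0, draw]
FD 19: (21,0) -> (40,0) [heading=0, draw]
RT 30: heading 0 -> 330
PU: pen up
BK 14: (40,0) -> (27.876,7) [heading=330, move]
BK 15: (27.876,7) -> (14.885,14.5) [heading=330, move]
RT 113: heading 330 -> 217
LT 150: heading 217 -> 7
Final: pos=(14.885,14.5), heading=7, 6 segment(s) drawn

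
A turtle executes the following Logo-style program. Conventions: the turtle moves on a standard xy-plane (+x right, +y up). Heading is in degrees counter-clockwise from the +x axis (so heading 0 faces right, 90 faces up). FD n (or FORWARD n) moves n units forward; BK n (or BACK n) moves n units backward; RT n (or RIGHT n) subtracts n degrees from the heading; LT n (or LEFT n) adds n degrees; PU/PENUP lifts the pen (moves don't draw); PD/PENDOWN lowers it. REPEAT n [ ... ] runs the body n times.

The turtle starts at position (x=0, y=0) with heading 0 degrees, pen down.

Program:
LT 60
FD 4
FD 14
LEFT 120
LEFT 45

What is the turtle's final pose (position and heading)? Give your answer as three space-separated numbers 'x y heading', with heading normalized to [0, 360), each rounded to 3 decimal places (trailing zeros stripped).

Executing turtle program step by step:
Start: pos=(0,0), heading=0, pen down
LT 60: heading 0 -> 60
FD 4: (0,0) -> (2,3.464) [heading=60, draw]
FD 14: (2,3.464) -> (9,15.588) [heading=60, draw]
LT 120: heading 60 -> 180
LT 45: heading 180 -> 225
Final: pos=(9,15.588), heading=225, 2 segment(s) drawn

Answer: 9 15.588 225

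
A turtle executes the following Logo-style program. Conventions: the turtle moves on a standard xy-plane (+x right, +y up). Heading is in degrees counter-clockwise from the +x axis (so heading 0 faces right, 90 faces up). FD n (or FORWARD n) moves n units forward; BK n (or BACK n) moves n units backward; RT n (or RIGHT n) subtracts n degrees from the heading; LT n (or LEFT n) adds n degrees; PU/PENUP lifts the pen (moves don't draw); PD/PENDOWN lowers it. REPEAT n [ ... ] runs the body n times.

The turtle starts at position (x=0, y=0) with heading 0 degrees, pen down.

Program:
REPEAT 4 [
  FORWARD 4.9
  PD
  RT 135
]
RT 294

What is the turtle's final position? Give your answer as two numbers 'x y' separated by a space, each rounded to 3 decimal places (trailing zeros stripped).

Executing turtle program step by step:
Start: pos=(0,0), heading=0, pen down
REPEAT 4 [
  -- iteration 1/4 --
  FD 4.9: (0,0) -> (4.9,0) [heading=0, draw]
  PD: pen down
  RT 135: heading 0 -> 225
  -- iteration 2/4 --
  FD 4.9: (4.9,0) -> (1.435,-3.465) [heading=225, draw]
  PD: pen down
  RT 135: heading 225 -> 90
  -- iteration 3/4 --
  FD 4.9: (1.435,-3.465) -> (1.435,1.435) [heading=90, draw]
  PD: pen down
  RT 135: heading 90 -> 315
  -- iteration 4/4 --
  FD 4.9: (1.435,1.435) -> (4.9,-2.03) [heading=315, draw]
  PD: pen down
  RT 135: heading 315 -> 180
]
RT 294: heading 180 -> 246
Final: pos=(4.9,-2.03), heading=246, 4 segment(s) drawn

Answer: 4.9 -2.03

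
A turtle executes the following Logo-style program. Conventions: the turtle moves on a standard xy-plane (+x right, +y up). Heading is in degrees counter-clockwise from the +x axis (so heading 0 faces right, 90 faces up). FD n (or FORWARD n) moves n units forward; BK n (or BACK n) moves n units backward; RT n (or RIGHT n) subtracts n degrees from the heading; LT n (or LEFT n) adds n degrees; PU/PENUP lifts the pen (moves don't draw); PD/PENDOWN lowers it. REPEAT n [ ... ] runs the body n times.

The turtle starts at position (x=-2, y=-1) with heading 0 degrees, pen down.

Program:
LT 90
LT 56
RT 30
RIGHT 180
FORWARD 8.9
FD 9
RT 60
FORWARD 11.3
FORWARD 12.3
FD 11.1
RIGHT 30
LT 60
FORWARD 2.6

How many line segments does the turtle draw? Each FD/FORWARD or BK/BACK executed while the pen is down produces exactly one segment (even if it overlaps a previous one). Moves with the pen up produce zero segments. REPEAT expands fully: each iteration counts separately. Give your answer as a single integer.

Answer: 6

Derivation:
Executing turtle program step by step:
Start: pos=(-2,-1), heading=0, pen down
LT 90: heading 0 -> 90
LT 56: heading 90 -> 146
RT 30: heading 146 -> 116
RT 180: heading 116 -> 296
FD 8.9: (-2,-1) -> (1.902,-8.999) [heading=296, draw]
FD 9: (1.902,-8.999) -> (5.847,-17.088) [heading=296, draw]
RT 60: heading 296 -> 236
FD 11.3: (5.847,-17.088) -> (-0.472,-26.457) [heading=236, draw]
FD 12.3: (-0.472,-26.457) -> (-7.35,-36.654) [heading=236, draw]
FD 11.1: (-7.35,-36.654) -> (-13.557,-45.856) [heading=236, draw]
RT 30: heading 236 -> 206
LT 60: heading 206 -> 266
FD 2.6: (-13.557,-45.856) -> (-13.739,-48.45) [heading=266, draw]
Final: pos=(-13.739,-48.45), heading=266, 6 segment(s) drawn
Segments drawn: 6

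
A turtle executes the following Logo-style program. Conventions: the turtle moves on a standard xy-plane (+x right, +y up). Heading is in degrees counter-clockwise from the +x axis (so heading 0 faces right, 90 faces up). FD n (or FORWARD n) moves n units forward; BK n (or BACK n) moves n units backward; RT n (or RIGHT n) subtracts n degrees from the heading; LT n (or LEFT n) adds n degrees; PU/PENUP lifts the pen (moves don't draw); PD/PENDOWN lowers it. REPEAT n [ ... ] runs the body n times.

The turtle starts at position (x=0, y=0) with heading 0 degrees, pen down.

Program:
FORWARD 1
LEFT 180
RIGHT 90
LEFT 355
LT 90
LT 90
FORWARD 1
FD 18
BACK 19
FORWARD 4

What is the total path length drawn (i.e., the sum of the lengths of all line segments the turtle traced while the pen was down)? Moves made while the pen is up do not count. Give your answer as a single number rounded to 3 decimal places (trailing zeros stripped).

Answer: 43

Derivation:
Executing turtle program step by step:
Start: pos=(0,0), heading=0, pen down
FD 1: (0,0) -> (1,0) [heading=0, draw]
LT 180: heading 0 -> 180
RT 90: heading 180 -> 90
LT 355: heading 90 -> 85
LT 90: heading 85 -> 175
LT 90: heading 175 -> 265
FD 1: (1,0) -> (0.913,-0.996) [heading=265, draw]
FD 18: (0.913,-0.996) -> (-0.656,-18.928) [heading=265, draw]
BK 19: (-0.656,-18.928) -> (1,0) [heading=265, draw]
FD 4: (1,0) -> (0.651,-3.985) [heading=265, draw]
Final: pos=(0.651,-3.985), heading=265, 5 segment(s) drawn

Segment lengths:
  seg 1: (0,0) -> (1,0), length = 1
  seg 2: (1,0) -> (0.913,-0.996), length = 1
  seg 3: (0.913,-0.996) -> (-0.656,-18.928), length = 18
  seg 4: (-0.656,-18.928) -> (1,0), length = 19
  seg 5: (1,0) -> (0.651,-3.985), length = 4
Total = 43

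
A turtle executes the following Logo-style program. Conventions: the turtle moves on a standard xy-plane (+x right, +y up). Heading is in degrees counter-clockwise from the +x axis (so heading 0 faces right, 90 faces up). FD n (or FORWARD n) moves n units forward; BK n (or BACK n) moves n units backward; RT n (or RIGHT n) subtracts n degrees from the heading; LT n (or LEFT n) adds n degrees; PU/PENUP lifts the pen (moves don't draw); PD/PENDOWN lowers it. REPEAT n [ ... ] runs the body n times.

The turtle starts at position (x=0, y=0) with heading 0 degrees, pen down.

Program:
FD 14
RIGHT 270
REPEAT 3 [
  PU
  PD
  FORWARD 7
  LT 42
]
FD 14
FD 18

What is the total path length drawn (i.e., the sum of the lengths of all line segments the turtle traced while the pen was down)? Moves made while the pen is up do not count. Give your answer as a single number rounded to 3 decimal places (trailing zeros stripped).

Answer: 67

Derivation:
Executing turtle program step by step:
Start: pos=(0,0), heading=0, pen down
FD 14: (0,0) -> (14,0) [heading=0, draw]
RT 270: heading 0 -> 90
REPEAT 3 [
  -- iteration 1/3 --
  PU: pen up
  PD: pen down
  FD 7: (14,0) -> (14,7) [heading=90, draw]
  LT 42: heading 90 -> 132
  -- iteration 2/3 --
  PU: pen up
  PD: pen down
  FD 7: (14,7) -> (9.316,12.202) [heading=132, draw]
  LT 42: heading 132 -> 174
  -- iteration 3/3 --
  PU: pen up
  PD: pen down
  FD 7: (9.316,12.202) -> (2.354,12.934) [heading=174, draw]
  LT 42: heading 174 -> 216
]
FD 14: (2.354,12.934) -> (-8.972,4.705) [heading=216, draw]
FD 18: (-8.972,4.705) -> (-23.534,-5.875) [heading=216, draw]
Final: pos=(-23.534,-5.875), heading=216, 6 segment(s) drawn

Segment lengths:
  seg 1: (0,0) -> (14,0), length = 14
  seg 2: (14,0) -> (14,7), length = 7
  seg 3: (14,7) -> (9.316,12.202), length = 7
  seg 4: (9.316,12.202) -> (2.354,12.934), length = 7
  seg 5: (2.354,12.934) -> (-8.972,4.705), length = 14
  seg 6: (-8.972,4.705) -> (-23.534,-5.875), length = 18
Total = 67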